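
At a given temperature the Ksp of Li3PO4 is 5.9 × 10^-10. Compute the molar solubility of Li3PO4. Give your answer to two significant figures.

Li3PO4(s) <=> 3 Li^+(aq) + PO4^3-(aq)
Ksp = [Li^+]^3[PO4^3-]
For each mole of Li3PO4 that dissolves: [Li^+] = 3s, [PO4^3-] = s.
So Ksp = (3s)^3 × s = 27s^4
s = (5.9 × 10^-10 / 27)^(1/4) = 2.2 × 10^-3 M

2.2 × 10^-3 M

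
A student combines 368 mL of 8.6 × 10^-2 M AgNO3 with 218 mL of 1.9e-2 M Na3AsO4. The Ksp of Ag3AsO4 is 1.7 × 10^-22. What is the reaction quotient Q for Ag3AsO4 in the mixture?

Total volume = 368 + 218 = 586 mL.
[Ag^+] = 8.6 x 10^-2 × (368/586) = 5.40 × 10^-2 M
[AsO4^3-] = 1.9 × 10^-2 × (218/586) = 7.07 x 10^-3 M
Ag3AsO4(s) ⇌ 3 Ag^+ + AsO4^3-, so Q = [Ag^+]^3[AsO4^3-]
Q = (5.40 x 10^-2)^3(7.07 × 10^-3) = 1.1 × 10^-6
Q > Ksp, so Ag3AsO4 will precipitate.

Q = 1.1 × 10^-6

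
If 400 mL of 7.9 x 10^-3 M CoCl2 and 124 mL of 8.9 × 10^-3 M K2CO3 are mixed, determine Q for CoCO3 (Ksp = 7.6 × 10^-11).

Q = 1.3 × 10^-5

Total volume = 400 + 124 = 524 mL.
[Co^2+] = 7.9 × 10^-3 × (400/524) = 6.03 × 10^-3 M
[CO3^2-] = 8.9 × 10^-3 × (124/524) = 2.11 x 10^-3 M
CoCO3(s) ⇌ Co^2+ + CO3^2-, so Q = [Co^2+][CO3^2-]
Q = (6.03 x 10^-3)(2.11 × 10^-3) = 1.3 × 10^-5
Q > Ksp, so CoCO3 will precipitate.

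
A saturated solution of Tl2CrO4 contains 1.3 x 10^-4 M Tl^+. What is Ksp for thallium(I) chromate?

Tl2CrO4(s) <=> 2 Tl^+(aq) + CrO4^2-(aq)
Stoichiometry gives [CrO4^2-] = (1/2)[Tl^+] = 6.50 x 10^-5 M.
Ksp = [Tl^+]^2[CrO4^2-]
Ksp = (1.3 x 10^-4)^2 × 6.50 × 10^-5 = 1.1 × 10^-12

1.1 × 10^-12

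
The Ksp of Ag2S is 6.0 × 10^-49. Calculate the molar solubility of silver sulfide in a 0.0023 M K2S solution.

Ag2S(s) <=> 2 Ag^+ + S^2-
Ksp = [Ag^+]^2[S^2-]
Let s = moles of Ag2S that dissolve per litre. [Ag^+] = 2s, [S^2-] = 0.0023 + s ≈ 0.0023 (Ksp is small, so little additional dissolves).
Ksp ≈ (2s)^2 × 0.0023
s = 8.1 x 10^-24 M
Check: s = 8.1 × 10^-24 ≪ 0.0023, so the approximation is valid.

s = 8.1e-24 M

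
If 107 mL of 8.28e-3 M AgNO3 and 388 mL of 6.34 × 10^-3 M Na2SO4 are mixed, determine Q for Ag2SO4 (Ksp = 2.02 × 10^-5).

Total volume = 107 + 388 = 495 mL.
[Ag^+] = 8.28 × 10^-3 × (107/495) = 1.790 × 10^-3 M
[SO4^2-] = 6.34 x 10^-3 × (388/495) = 4.970 × 10^-3 M
Ag2SO4(s) <=> 2 Ag^+(aq) + SO4^2-(aq), so Q = [Ag^+]^2[SO4^2-]
Q = (1.790 x 10^-3)^2(4.970 x 10^-3) = 1.59 × 10^-8
Q < Ksp, so no precipitate of Ag2SO4 forms.

Q ≈ 1.59 × 10^-8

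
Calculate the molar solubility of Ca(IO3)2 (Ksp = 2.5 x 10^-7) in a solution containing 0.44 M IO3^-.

Ca(IO3)2(s) ⇌ Ca^2+(aq) + 2 IO3^-(aq)
Ksp = [Ca^2+][IO3^-]^2
Let s = moles of Ca(IO3)2 that dissolve per litre. [Ca^2+] = s, [IO3^-] = 0.44 + 2s ≈ 0.44 (common-ion effect: IO3^- is already 0.44 M).
Ksp ≈ s × (0.44)^2
s = 1.3 × 10^-6 M
Check: 2s = 2.6 x 10^-6 ≪ 0.44, so the approximation is valid.

s = 1.3e-6 M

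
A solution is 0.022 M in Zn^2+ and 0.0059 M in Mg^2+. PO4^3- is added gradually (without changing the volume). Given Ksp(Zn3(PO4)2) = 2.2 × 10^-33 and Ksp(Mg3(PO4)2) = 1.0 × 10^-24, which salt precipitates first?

Each salt begins to precipitate when Q = Ksp, i.e. when [PO4^3-] reaches its threshold.
For Zn3(PO4)2: 2.2 × 10^-33 = (0.022)^3 × [PO4^3-]^2  ⇒  [PO4^3-] = 1.4 x 10^-14 M.
For Mg3(PO4)2: 1.0 × 10^-24 = (0.0059)^3 × [PO4^3-]^2  ⇒  [PO4^3-] = 2.2 × 10^-9 M.
The salt with the lower threshold [PO4^3-] precipitates first: Zn3(PO4)2.

Zn3(PO4)2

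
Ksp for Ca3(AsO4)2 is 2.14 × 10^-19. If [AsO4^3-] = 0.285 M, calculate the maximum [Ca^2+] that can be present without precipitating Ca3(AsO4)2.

[Ca^2+] ≈ 1.38e-6 M

Ca3(AsO4)2(s) <=> 3 Ca^2+ + 2 AsO4^3-
Ksp = [Ca^2+]^3[AsO4^3-]^2
Precipitation begins when Q = Ksp. With [AsO4^3-] = 0.285 M:
2.14 × 10^-19 = (0.285)^2 × [Ca^2+]^3
[Ca^2+] = (2.14 × 10^-19 / 8.123 × 10^-2)^(1/3) = 1.38 x 10^-6 M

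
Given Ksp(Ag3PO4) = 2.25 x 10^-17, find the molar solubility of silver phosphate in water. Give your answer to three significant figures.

Ag3PO4(s) <=> 3 Ag^+ + PO4^3-
Ksp = [Ag^+]^3[PO4^3-]
With molar solubility s: [Ag^+] = 3s, [PO4^3-] = s.
Ksp = (3s)^3s = 27s^4
Solving, s = (2.25 x 10^-17/27)^(1/4) = 3.02 x 10^-5 M

3.02 x 10^-5 M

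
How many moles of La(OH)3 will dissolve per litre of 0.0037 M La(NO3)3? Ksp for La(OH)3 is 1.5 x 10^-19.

1.1 x 10^-6 M

La(OH)3(s) ⇌ La^3+(aq) + 3 OH^-(aq)
Ksp = [La^3+][OH^-]^3
Let s = moles of La(OH)3 that dissolve per litre. [La^3+] = 0.0037 + s ≈ 0.0037, [OH^-] = 3s (since La^3+ from La(NO3)3 dominates).
Ksp ≈ 0.0037 × (3s)^3
s = 1.1 × 10^-6 M
Check: s = 1.1 × 10^-6 ≪ 0.0037, so the approximation is valid.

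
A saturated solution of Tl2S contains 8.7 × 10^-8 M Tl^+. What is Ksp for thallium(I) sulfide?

Tl2S(s) ⇌ 2 Tl^+(aq) + S^2-(aq)
Stoichiometry gives [S^2-] = (1/2)[Tl^+] = 4.35 × 10^-8 M.
Ksp = [Tl^+]^2[S^2-]
Ksp = (8.7 × 10^-8)^2 × 4.35 × 10^-8 = 3.3 × 10^-22

Ksp ≈ 3.3 x 10^-22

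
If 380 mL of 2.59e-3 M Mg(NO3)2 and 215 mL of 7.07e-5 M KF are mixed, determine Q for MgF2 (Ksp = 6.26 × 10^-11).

Total volume = 380 + 215 = 595 mL.
[Mg^2+] = 2.59 × 10^-3 × (380/595) = 1.654 × 10^-3 M
[F^-] = 7.07 × 10^-5 × (215/595) = 2.555 × 10^-5 M
MgF2(s) ⇌ Mg^2+(aq) + 2 F^-(aq), so Q = [Mg^2+][F^-]^2
Q = (1.654 x 10^-3)(2.555 x 10^-5)^2 = 1.08 × 10^-12
Q < Ksp, so no precipitate of MgF2 forms.

Q = 1.08 × 10^-12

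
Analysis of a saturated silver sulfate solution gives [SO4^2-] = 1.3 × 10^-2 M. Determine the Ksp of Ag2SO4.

8.8e-6

Ag2SO4(s) <=> 2 Ag^+(aq) + SO4^2-(aq)
Stoichiometry gives [Ag^+] = (2/1)[SO4^2-] = 2.60 x 10^-2 M.
Ksp = [Ag^+]^2[SO4^2-]
Ksp = (2.60 × 10^-2)^2 × 1.3 × 10^-2 = 8.8 × 10^-6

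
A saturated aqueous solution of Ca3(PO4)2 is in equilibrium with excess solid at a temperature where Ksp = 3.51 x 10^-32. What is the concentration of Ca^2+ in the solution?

Ca3(PO4)2(s) <=> 3 Ca^2+(aq) + 2 PO4^3-(aq)
Ksp = [Ca^2+]^3[PO4^3-]^2
If s mol/L of Ca3(PO4)2 dissolves, [Ca^2+] = 3s and [PO4^3-] = 2s.
Substituting: Ksp = (3s)^3(2s)^2 = 108s^5
Solving, s = (3.51 x 10^-32/108)^(1/5) = 2.006 x 10^-7 M
[Ca^2+] = 3s = 6.02 × 10^-7 M

6.02e-7 M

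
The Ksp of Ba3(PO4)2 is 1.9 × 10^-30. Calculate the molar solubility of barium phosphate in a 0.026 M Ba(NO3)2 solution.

s ≈ 1.6e-13 M

Ba3(PO4)2(s) <=> 3 Ba^2+(aq) + 2 PO4^3-(aq)
Ksp = [Ba^2+]^3[PO4^3-]^2
Let s be the molar solubility in this solution. [Ba^2+] = 0.026 + 3s ≈ 0.026, [PO4^3-] = 2s (common-ion effect: Ba^2+ is already 0.026 M).
Ksp ≈ (0.026)^3 × (2s)^2
s = 1.6 x 10^-13 M
Check: 3s = 4.9 x 10^-13 ≪ 0.026, so the approximation is valid.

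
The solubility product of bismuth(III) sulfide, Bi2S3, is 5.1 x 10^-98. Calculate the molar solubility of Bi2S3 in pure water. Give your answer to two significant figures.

1.4e-20 M

Bi2S3(s) ⇌ 2 Bi^3+ + 3 S^2-
Ksp = [Bi^3+]^2[S^2-]^3
If s mol/L of Bi2S3 dissolves, [Bi^3+] = 2s and [S^2-] = 3s.
Substituting: Ksp = (2s)^2(3s)^3 = 108s^5
s^5 = 5.1 x 10^-98 / 108, so s = 1.4 × 10^-20 M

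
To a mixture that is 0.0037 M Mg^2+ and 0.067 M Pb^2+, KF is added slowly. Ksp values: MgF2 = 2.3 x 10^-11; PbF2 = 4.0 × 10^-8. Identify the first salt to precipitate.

MgF2

Each salt begins to precipitate when Q = Ksp, i.e. when [F^-] reaches its threshold.
For MgF2: 2.3 x 10^-11 = 0.0037 × [F^-]^2  ⇒  [F^-] = 7.9 × 10^-5 M.
For PbF2: 4.0 × 10^-8 = 0.067 × [F^-]^2  ⇒  [F^-] = 7.7 × 10^-4 M.
The salt with the lower threshold [F^-] precipitates first: MgF2.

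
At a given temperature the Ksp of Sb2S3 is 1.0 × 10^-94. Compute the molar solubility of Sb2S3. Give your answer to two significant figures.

s ≈ 6.2e-20 M

Sb2S3(s) ⇌ 2 Sb^3+ + 3 S^2-
Ksp = [Sb^3+]^2[S^2-]^3
Let s = molar solubility. Then [Sb^3+] = 2s and [S^2-] = 3s.
So Ksp = (2s)^2 × (3s)^3 = 108s^5
s^5 = 1.0 × 10^-94 / 108, so s = 6.2 × 10^-20 M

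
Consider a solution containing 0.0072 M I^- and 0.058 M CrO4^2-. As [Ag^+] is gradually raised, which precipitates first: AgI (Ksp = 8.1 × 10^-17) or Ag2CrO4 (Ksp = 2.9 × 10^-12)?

AgI

Precipitation of each salt starts when its ion product equals its Ksp.
For AgI: 8.1 × 10^-17 = 0.0072 × [Ag^+]  ⇒  [Ag^+] = 1.1 × 10^-14 M.
For Ag2CrO4: 2.9 × 10^-12 = 0.058 × [Ag^+]^2  ⇒  [Ag^+] = 7.1 × 10^-6 M.
The salt with the lower threshold [Ag^+] precipitates first: AgI.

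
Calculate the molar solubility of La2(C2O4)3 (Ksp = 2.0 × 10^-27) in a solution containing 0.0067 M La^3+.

1.2 × 10^-8 M

La2(C2O4)3(s) ⇌ 2 La^3+(aq) + 3 C2O4^2-(aq)
Ksp = [La^3+]^2[C2O4^2-]^3
Let s = moles of La2(C2O4)3 that dissolve per litre. [La^3+] = 0.0067 + 2s ≈ 0.0067, [C2O4^2-] = 3s (since the La^3+ already present dominates).
Ksp ≈ (0.0067)^2 × (3s)^3
s = 1.2 × 10^-8 M
Check: 2s = 2.4 x 10^-8 ≪ 0.0067, so the approximation is valid.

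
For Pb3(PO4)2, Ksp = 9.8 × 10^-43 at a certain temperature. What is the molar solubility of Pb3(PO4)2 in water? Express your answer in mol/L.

s = 1.6 × 10^-9 M

Pb3(PO4)2(s) ⇌ 3 Pb^2+(aq) + 2 PO4^3-(aq)
Ksp = [Pb^2+]^3[PO4^3-]^2
If s mol/L of Pb3(PO4)2 dissolves, [Pb^2+] = 3s and [PO4^3-] = 2s.
So Ksp = (3s)^3 × (2s)^2 = 108s^5
Solving, s = (9.8 × 10^-43/108)^(1/5) = 1.6 x 10^-9 M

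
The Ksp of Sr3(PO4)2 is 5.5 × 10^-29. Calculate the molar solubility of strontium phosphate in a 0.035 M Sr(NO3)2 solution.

5.7 x 10^-13 M

Sr3(PO4)2(s) <=> 3 Sr^2+(aq) + 2 PO4^3-(aq)
Ksp = [Sr^2+]^3[PO4^3-]^2
Let s = moles of Sr3(PO4)2 that dissolve per litre. [Sr^2+] = 0.035 + 3s ≈ 0.035, [PO4^3-] = 2s (common-ion effect: Sr^2+ is already 0.035 M).
Ksp ≈ (0.035)^3 × (2s)^2
s = 5.7 × 10^-13 M
Check: 3s = 1.7 × 10^-12 ≪ 0.035, so the approximation is valid.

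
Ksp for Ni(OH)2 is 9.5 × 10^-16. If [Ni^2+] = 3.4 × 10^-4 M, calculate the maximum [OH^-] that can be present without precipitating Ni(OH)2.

Ni(OH)2(s) <=> Ni^2+ + 2 OH^-
Ksp = [Ni^2+][OH^-]^2
Precipitation begins when Q = Ksp. With [Ni^2+] = 3.4 × 10^-4 M:
9.5 × 10^-16 = (3.4 × 10^-4) × [OH^-]^2
[OH^-] = (9.5 × 10^-16 / 3.4 × 10^-4)^(1/2) = 1.7 x 10^-6 M

[OH^-] = 1.7 × 10^-6 M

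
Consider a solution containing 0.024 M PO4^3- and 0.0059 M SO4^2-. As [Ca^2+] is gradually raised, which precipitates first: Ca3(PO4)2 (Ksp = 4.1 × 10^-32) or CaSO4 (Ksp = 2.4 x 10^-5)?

Each salt begins to precipitate when Q = Ksp, i.e. when [Ca^2+] reaches its threshold.
For Ca3(PO4)2: 4.1 × 10^-32 = (0.024)^2 × [Ca^2+]^3  ⇒  [Ca^2+] = 4.1 × 10^-10 M.
For CaSO4: 2.4 x 10^-5 = 0.0059 × [Ca^2+]  ⇒  [Ca^2+] = 4.1 × 10^-3 M.
The salt with the lower threshold [Ca^2+] precipitates first: Ca3(PO4)2.

Ca3(PO4)2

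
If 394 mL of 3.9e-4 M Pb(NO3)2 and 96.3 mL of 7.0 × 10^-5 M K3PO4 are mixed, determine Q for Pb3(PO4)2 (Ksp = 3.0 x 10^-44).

Total volume = 394 + 96.3 = 490.3 mL.
[Pb^2+] = 3.9 × 10^-4 × (394/490.3) = 3.13 × 10^-4 M
[PO4^3-] = 7.0 × 10^-5 × (96.3/490.3) = 1.37 x 10^-5 M
Pb3(PO4)2(s) ⇌ 3 Pb^2+(aq) + 2 PO4^3-(aq), so Q = [Pb^2+]^3[PO4^3-]^2
Q = (3.13 x 10^-4)^3(1.37 × 10^-5)^2 = 5.8 x 10^-21
Q > Ksp, so Pb3(PO4)2 will precipitate.

5.8 × 10^-21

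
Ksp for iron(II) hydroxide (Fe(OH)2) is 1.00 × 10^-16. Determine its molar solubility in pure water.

s = 2.92 x 10^-6 M

Fe(OH)2(s) ⇌ Fe^2+ + 2 OH^-
Ksp = [Fe^2+][OH^-]^2
For each mole of Fe(OH)2 that dissolves: [Fe^2+] = s, [OH^-] = 2s.
Substituting: Ksp = s(2s)^2 = 4s^3
Solving, s = (1.00 × 10^-16/4)^(1/3) = 2.92 x 10^-6 M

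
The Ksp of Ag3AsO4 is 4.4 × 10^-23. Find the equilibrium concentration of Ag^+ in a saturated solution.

3.4 × 10^-6 M

Ag3AsO4(s) <=> 3 Ag^+(aq) + AsO4^3-(aq)
Ksp = [Ag^+]^3[AsO4^3-]
With molar solubility s: [Ag^+] = 3s, [AsO4^3-] = s.
So Ksp = (3s)^3 × s = 27s^4
Solving, s = (4.4 × 10^-23/27)^(1/4) = 1.13 × 10^-6 M
[Ag^+] = 3s = 3.4 x 10^-6 M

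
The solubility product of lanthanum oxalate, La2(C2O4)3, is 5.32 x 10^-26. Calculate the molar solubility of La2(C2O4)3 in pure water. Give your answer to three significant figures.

s ≈ 3.46 × 10^-6 M

La2(C2O4)3(s) <=> 2 La^3+ + 3 C2O4^2-
Ksp = [La^3+]^2[C2O4^2-]^3
With molar solubility s: [La^3+] = 2s, [C2O4^2-] = 3s.
Substituting: Ksp = (2s)^2(3s)^3 = 108s^5
Solving, s = (5.32 x 10^-26/108)^(1/5) = 3.46 x 10^-6 M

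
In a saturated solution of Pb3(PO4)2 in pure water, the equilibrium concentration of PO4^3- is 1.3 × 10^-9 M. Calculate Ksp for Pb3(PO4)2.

Pb3(PO4)2(s) <=> 3 Pb^2+(aq) + 2 PO4^3-(aq)
Stoichiometry gives [Pb^2+] = (3/2)[PO4^3-] = 1.95 × 10^-9 M.
Ksp = [Pb^2+]^3[PO4^3-]^2
Ksp = (1.95 × 10^-9)^3 × (1.3 × 10^-9)^2 = 1.3 × 10^-44

1.3 × 10^-44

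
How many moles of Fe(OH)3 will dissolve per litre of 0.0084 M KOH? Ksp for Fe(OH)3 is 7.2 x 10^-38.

Fe(OH)3(s) ⇌ Fe^3+(aq) + 3 OH^-(aq)
Ksp = [Fe^3+][OH^-]^3
Let s = moles of Fe(OH)3 that dissolve per litre. [Fe^3+] = s, [OH^-] = 0.0084 + 3s ≈ 0.0084 (since OH^- from KOH dominates).
Ksp ≈ s × (0.0084)^3
s = 1.2 x 10^-31 M
Check: 3s = 3.6 x 10^-31 ≪ 0.0084, so the approximation is valid.

1.2 × 10^-31 M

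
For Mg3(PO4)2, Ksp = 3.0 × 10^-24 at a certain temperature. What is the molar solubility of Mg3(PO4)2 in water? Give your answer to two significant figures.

Mg3(PO4)2(s) ⇌ 3 Mg^2+ + 2 PO4^3-
Ksp = [Mg^2+]^3[PO4^3-]^2
Let s = molar solubility. Then [Mg^2+] = 3s and [PO4^3-] = 2s.
Ksp = (3s)^3(2s)^2 = 108s^5
s = (3.0 × 10^-24 / 108)^(1/5) = 7.7 × 10^-6 M

7.7e-6 M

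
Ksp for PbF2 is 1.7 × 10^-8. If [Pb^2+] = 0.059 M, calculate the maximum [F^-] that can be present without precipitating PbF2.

5.4 x 10^-4 M

PbF2(s) ⇌ Pb^2+ + 2 F^-
Ksp = [Pb^2+][F^-]^2
Precipitation begins when Q = Ksp. With [Pb^2+] = 0.059 M:
1.7 × 10^-8 = (0.059) × [F^-]^2
[F^-] = (1.7 × 10^-8 / 5.9 × 10^-2)^(1/2) = 5.4 x 10^-4 M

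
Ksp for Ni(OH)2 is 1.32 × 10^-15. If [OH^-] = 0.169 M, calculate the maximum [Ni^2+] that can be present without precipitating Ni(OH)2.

4.62 x 10^-14 M

Ni(OH)2(s) ⇌ Ni^2+(aq) + 2 OH^-(aq)
Ksp = [Ni^2+][OH^-]^2
Precipitation begins when Q = Ksp. With [OH^-] = 0.169 M:
1.32 × 10^-15 = (0.169)^2 × [Ni^2+]
[Ni^2+] = (1.32 × 10^-15 / 2.856 × 10^-2) = 4.62 × 10^-14 M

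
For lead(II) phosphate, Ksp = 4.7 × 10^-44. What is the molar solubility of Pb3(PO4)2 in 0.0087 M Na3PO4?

2.8 x 10^-14 M

Pb3(PO4)2(s) ⇌ 3 Pb^2+(aq) + 2 PO4^3-(aq)
Ksp = [Pb^2+]^3[PO4^3-]^2
Let s = moles of Pb3(PO4)2 that dissolve per litre. [Pb^2+] = 3s, [PO4^3-] = 0.0087 + 2s ≈ 0.0087 (Ksp is small, so little additional dissolves).
Ksp ≈ (3s)^3 × (0.0087)^2
s = 2.8 × 10^-14 M
Check: 2s = 5.7 × 10^-14 ≪ 0.0087, so the approximation is valid.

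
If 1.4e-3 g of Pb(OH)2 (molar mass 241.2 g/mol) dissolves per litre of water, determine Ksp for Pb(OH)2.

Molar solubility s = (1.4 x 10^-3 g/L) / (241.2 g/mol) = 5.80 × 10^-6 M.
Pb(OH)2(s) <=> Pb^2+(aq) + 2 OH^-(aq)
If s mol/L of Pb(OH)2 dissolves, [Pb^2+] = s and [OH^-] = 2s.
Ksp = [Pb^2+][OH^-]^2
Ksp = s(2s)^2 = 4s^3
With s = 5.80 x 10^-6: Ksp = 7.8 x 10^-16

Ksp ≈ 7.8 x 10^-16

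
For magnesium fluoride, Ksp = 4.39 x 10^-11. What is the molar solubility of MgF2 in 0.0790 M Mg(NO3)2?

MgF2(s) ⇌ Mg^2+(aq) + 2 F^-(aq)
Ksp = [Mg^2+][F^-]^2
Let s = moles of MgF2 that dissolve per litre. [Mg^2+] = 0.0790 + s ≈ 0.0790, [F^-] = 2s (common-ion effect: Mg^2+ is already 0.0790 M).
Ksp ≈ 0.0790 × (2s)^2
s = 1.18 × 10^-5 M
Check: s = 1.2 × 10^-5 ≪ 0.0790, so the approximation is valid.

s = 1.18 × 10^-5 M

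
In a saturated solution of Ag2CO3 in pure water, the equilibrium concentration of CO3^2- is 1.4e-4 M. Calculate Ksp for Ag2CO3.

Ag2CO3(s) ⇌ 2 Ag^+(aq) + CO3^2-(aq)
Stoichiometry gives [Ag^+] = (2/1)[CO3^2-] = 2.80 × 10^-4 M.
Ksp = [Ag^+]^2[CO3^2-]
Ksp = (2.80 x 10^-4)^2 × 1.4 × 10^-4 = 1.1 × 10^-11

Ksp = 1.1 × 10^-11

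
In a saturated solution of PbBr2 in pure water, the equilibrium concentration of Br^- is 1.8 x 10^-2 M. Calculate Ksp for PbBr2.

2.9 × 10^-6

PbBr2(s) ⇌ Pb^2+ + 2 Br^-
Stoichiometry gives [Pb^2+] = (1/2)[Br^-] = 9.00 × 10^-3 M.
Ksp = [Pb^2+][Br^-]^2
Ksp = 9.00 × 10^-3 × (1.8 × 10^-2)^2 = 2.9 × 10^-6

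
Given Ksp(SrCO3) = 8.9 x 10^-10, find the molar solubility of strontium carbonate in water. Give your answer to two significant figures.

s = 3.0 × 10^-5 M

SrCO3(s) ⇌ Sr^2+ + CO3^2-
Ksp = [Sr^2+][CO3^2-]
If s mol/L of SrCO3 dissolves, [Sr^2+] = s and [CO3^2-] = s.
Ksp = s × s = s^2
s = (8.9 x 10^-10)^(1/2) = 3.0 × 10^-5 M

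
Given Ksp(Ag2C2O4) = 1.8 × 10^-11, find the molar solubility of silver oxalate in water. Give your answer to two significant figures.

Ag2C2O4(s) <=> 2 Ag^+ + C2O4^2-
Ksp = [Ag^+]^2[C2O4^2-]
Let s = molar solubility. Then [Ag^+] = 2s and [C2O4^2-] = s.
So Ksp = (2s)^2 × s = 4s^3
s^3 = 1.8 × 10^-11 / 4, so s = 1.7 × 10^-4 M

1.7e-4 M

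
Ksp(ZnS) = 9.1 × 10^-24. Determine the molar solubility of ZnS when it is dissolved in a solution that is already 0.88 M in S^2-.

ZnS(s) ⇌ Zn^2+ + S^2-
Ksp = [Zn^2+][S^2-]
If s mol/L dissolves here, [Zn^2+] = s, [S^2-] = 0.88 + s ≈ 0.88 (common-ion effect: S^2- is already 0.88 M).
Ksp ≈ s × 0.88
s = 1.0 × 10^-23 M
Check: s = 1.0 × 10^-23 ≪ 0.88, so the approximation is valid.

1.0 × 10^-23 M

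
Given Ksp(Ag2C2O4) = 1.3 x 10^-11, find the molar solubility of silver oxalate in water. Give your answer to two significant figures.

1.5 x 10^-4 M

Ag2C2O4(s) <=> 2 Ag^+(aq) + C2O4^2-(aq)
Ksp = [Ag^+]^2[C2O4^2-]
With molar solubility s: [Ag^+] = 2s, [C2O4^2-] = s.
Substituting: Ksp = (2s)^2s = 4s^3
s = (1.3 x 10^-11 / 4)^(1/3) = 1.5 × 10^-4 M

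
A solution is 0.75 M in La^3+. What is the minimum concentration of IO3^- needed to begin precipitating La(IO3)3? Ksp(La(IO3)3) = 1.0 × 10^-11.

[IO3^-] = 2.4 × 10^-4 M

La(IO3)3(s) <=> La^3+ + 3 IO3^-
Ksp = [La^3+][IO3^-]^3
Precipitation begins when Q = Ksp. With [La^3+] = 0.75 M:
1.0 × 10^-11 = (0.75) × [IO3^-]^3
[IO3^-] = (1.0 × 10^-11 / 7.5 x 10^-1)^(1/3) = 2.4 × 10^-4 M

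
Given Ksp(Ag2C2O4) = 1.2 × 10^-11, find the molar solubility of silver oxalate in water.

1.4 x 10^-4 M

Ag2C2O4(s) ⇌ 2 Ag^+ + C2O4^2-
Ksp = [Ag^+]^2[C2O4^2-]
With molar solubility s: [Ag^+] = 2s, [C2O4^2-] = s.
Ksp = (2s)^2s = 4s^3
s^3 = 1.2 × 10^-11 / 4, so s = 1.4 × 10^-4 M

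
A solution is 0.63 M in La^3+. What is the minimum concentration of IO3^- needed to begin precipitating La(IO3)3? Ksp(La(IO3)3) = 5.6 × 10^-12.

[IO3^-] = 2.1 × 10^-4 M

La(IO3)3(s) <=> La^3+(aq) + 3 IO3^-(aq)
Ksp = [La^3+][IO3^-]^3
Precipitation begins when Q = Ksp. With [La^3+] = 0.63 M:
5.6 × 10^-12 = (0.63) × [IO3^-]^3
[IO3^-] = (5.6 × 10^-12 / 6.3 × 10^-1)^(1/3) = 2.1 x 10^-4 M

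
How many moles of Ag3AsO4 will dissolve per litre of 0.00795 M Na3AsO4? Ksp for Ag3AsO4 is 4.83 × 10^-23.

6.08 × 10^-8 M

Ag3AsO4(s) ⇌ 3 Ag^+(aq) + AsO4^3-(aq)
Ksp = [Ag^+]^3[AsO4^3-]
Let s be the molar solubility in this solution. [Ag^+] = 3s, [AsO4^3-] = 0.00795 + s ≈ 0.00795 (common-ion effect: AsO4^3- is already 0.00795 M).
Ksp ≈ (3s)^3 × 0.00795
s = 6.08 × 10^-8 M
Check: s = 6.1 × 10^-8 ≪ 0.00795, so the approximation is valid.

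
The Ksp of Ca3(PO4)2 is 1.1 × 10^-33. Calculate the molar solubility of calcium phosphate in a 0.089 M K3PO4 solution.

Ca3(PO4)2(s) ⇌ 3 Ca^2+(aq) + 2 PO4^3-(aq)
Ksp = [Ca^2+]^3[PO4^3-]^2
Let s be the molar solubility in this solution. [Ca^2+] = 3s, [PO4^3-] = 0.089 + 2s ≈ 0.089 (Ksp is small, so little additional dissolves).
Ksp ≈ (3s)^3 × (0.089)^2
s = 1.7 x 10^-11 M
Check: 2s = 3.5 × 10^-11 ≪ 0.089, so the approximation is valid.

s ≈ 1.7e-11 M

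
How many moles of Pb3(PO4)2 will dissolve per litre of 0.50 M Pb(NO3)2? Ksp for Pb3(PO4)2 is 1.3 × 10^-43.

s = 5.1 × 10^-22 M

Pb3(PO4)2(s) <=> 3 Pb^2+(aq) + 2 PO4^3-(aq)
Ksp = [Pb^2+]^3[PO4^3-]^2
Let s be the molar solubility in this solution. [Pb^2+] = 0.50 + 3s ≈ 0.50, [PO4^3-] = 2s (Ksp is small, so little additional dissolves).
Ksp ≈ (0.50)^3 × (2s)^2
s = 5.1 × 10^-22 M
Check: 3s = 1.5 × 10^-21 ≪ 0.50, so the approximation is valid.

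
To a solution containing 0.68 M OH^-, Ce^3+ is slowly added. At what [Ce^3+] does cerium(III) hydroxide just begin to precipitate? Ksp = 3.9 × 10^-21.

[Ce^3+] ≈ 1.2e-20 M

Ce(OH)3(s) ⇌ Ce^3+ + 3 OH^-
Ksp = [Ce^3+][OH^-]^3
Precipitation begins when Q = Ksp. With [OH^-] = 0.68 M:
3.9 × 10^-21 = (0.68)^3 × [Ce^3+]
[Ce^3+] = (3.9 × 10^-21 / 3.14 × 10^-1) = 1.2 × 10^-20 M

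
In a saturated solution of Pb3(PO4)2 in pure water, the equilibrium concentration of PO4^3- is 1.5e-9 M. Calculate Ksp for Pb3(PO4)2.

Ksp ≈ 2.6 × 10^-44

Pb3(PO4)2(s) <=> 3 Pb^2+ + 2 PO4^3-
Stoichiometry gives [Pb^2+] = (3/2)[PO4^3-] = 2.25 × 10^-9 M.
Ksp = [Pb^2+]^3[PO4^3-]^2
Ksp = (2.25 × 10^-9)^3 × (1.5 × 10^-9)^2 = 2.6 × 10^-44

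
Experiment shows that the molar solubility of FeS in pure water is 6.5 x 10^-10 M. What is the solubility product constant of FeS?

FeS(s) ⇌ Fe^2+(aq) + S^2-(aq)
With molar solubility s: [Fe^2+] = s, [S^2-] = s.
Ksp = [Fe^2+][S^2-]
Ksp = s × s = s^2
With s = 6.5 x 10^-10: Ksp = 4.2 x 10^-19

Ksp = 4.2 x 10^-19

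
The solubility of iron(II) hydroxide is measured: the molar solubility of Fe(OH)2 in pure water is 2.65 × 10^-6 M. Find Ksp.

Fe(OH)2(s) ⇌ Fe^2+(aq) + 2 OH^-(aq)
Let s = molar solubility. Then [Fe^2+] = s and [OH^-] = 2s.
Ksp = [Fe^2+][OH^-]^2
So Ksp = s × (2s)^2 = 4s^3
Ksp = 4 × (2.65 × 10^-6)^3 = 7.44 x 10^-17

Ksp ≈ 7.44e-17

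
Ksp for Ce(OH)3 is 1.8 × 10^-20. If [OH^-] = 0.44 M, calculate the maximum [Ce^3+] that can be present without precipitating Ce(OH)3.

[Ce^3+] ≈ 2.1 x 10^-19 M

Ce(OH)3(s) ⇌ Ce^3+(aq) + 3 OH^-(aq)
Ksp = [Ce^3+][OH^-]^3
Precipitation begins when Q = Ksp. With [OH^-] = 0.44 M:
1.8 × 10^-20 = (0.44)^3 × [Ce^3+]
[Ce^3+] = (1.8 × 10^-20 / 8.52 x 10^-2) = 2.1 × 10^-19 M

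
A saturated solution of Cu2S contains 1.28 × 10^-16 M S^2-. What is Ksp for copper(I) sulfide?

Cu2S(s) <=> 2 Cu^+(aq) + S^2-(aq)
Stoichiometry gives [Cu^+] = (2/1)[S^2-] = 2.560 × 10^-16 M.
Ksp = [Cu^+]^2[S^2-]
Ksp = (2.560 x 10^-16)^2 × 1.28 x 10^-16 = 8.39 x 10^-48

Ksp ≈ 8.39 × 10^-48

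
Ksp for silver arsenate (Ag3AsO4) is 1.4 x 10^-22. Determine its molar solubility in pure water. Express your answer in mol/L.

s ≈ 1.5 × 10^-6 M

Ag3AsO4(s) ⇌ 3 Ag^+ + AsO4^3-
Ksp = [Ag^+]^3[AsO4^3-]
Let s = molar solubility. Then [Ag^+] = 3s and [AsO4^3-] = s.
Substituting: Ksp = (3s)^3s = 27s^4
Solving, s = (1.4 x 10^-22/27)^(1/4) = 1.5 x 10^-6 M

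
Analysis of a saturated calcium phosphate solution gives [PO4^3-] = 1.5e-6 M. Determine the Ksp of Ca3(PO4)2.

Ksp ≈ 2.6 × 10^-29

Ca3(PO4)2(s) ⇌ 3 Ca^2+(aq) + 2 PO4^3-(aq)
Stoichiometry gives [Ca^2+] = (3/2)[PO4^3-] = 2.25 × 10^-6 M.
Ksp = [Ca^2+]^3[PO4^3-]^2
Ksp = (2.25 × 10^-6)^3 × (1.5 × 10^-6)^2 = 2.6 x 10^-29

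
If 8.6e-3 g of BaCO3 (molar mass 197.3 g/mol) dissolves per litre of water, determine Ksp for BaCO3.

Molar solubility s = (8.6 × 10^-3 g/L) / (197.3 g/mol) = 4.36 × 10^-5 M.
BaCO3(s) <=> Ba^2+(aq) + CO3^2-(aq)
Let s = molar solubility. Then [Ba^2+] = s and [CO3^2-] = s.
Ksp = [Ba^2+][CO3^2-]
Ksp = s × s = s^2
With s = 4.36 × 10^-5: Ksp = 1.9 × 10^-9

Ksp ≈ 1.9e-9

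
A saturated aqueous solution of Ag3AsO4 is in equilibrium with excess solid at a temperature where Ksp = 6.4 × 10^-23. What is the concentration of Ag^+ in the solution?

[Ag^+] = 3.7 × 10^-6 M

Ag3AsO4(s) <=> 3 Ag^+ + AsO4^3-
Ksp = [Ag^+]^3[AsO4^3-]
For each mole of Ag3AsO4 that dissolves: [Ag^+] = 3s, [AsO4^3-] = s.
So Ksp = (3s)^3 × s = 27s^4
Solving, s = (6.4 × 10^-23/27)^(1/4) = 1.24 × 10^-6 M
[Ag^+] = 3s = 3.7 × 10^-6 M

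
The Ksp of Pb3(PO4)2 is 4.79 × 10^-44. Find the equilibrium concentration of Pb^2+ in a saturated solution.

Pb3(PO4)2(s) ⇌ 3 Pb^2+(aq) + 2 PO4^3-(aq)
Ksp = [Pb^2+]^3[PO4^3-]^2
Let s = molar solubility. Then [Pb^2+] = 3s and [PO4^3-] = 2s.
So Ksp = (3s)^3 × (2s)^2 = 108s^5
Solving, s = (4.79 × 10^-44/108)^(1/5) = 8.499 × 10^-10 M
[Pb^2+] = 3s = 2.55 x 10^-9 M

[Pb^2+] ≈ 2.55 x 10^-9 M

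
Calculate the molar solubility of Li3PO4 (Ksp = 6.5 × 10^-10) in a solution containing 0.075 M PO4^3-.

Li3PO4(s) <=> 3 Li^+(aq) + PO4^3-(aq)
Ksp = [Li^+]^3[PO4^3-]
Let s = moles of Li3PO4 that dissolve per litre. [Li^+] = 3s, [PO4^3-] = 0.075 + s ≈ 0.075 (common-ion effect: PO4^3- is already 0.075 M).
Ksp ≈ (3s)^3 × 0.075
s = 6.8 x 10^-4 M
Check: s = 6.8 × 10^-4 ≪ 0.075, so the approximation is valid.

s ≈ 6.8e-4 M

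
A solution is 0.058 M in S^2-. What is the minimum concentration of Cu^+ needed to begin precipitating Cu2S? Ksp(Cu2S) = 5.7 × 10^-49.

[Cu^+] = 3.1e-24 M

Cu2S(s) ⇌ 2 Cu^+ + S^2-
Ksp = [Cu^+]^2[S^2-]
Precipitation begins when Q = Ksp. With [S^2-] = 0.058 M:
5.7 × 10^-49 = (0.058) × [Cu^+]^2
[Cu^+] = (5.7 × 10^-49 / 5.8 x 10^-2)^(1/2) = 3.1 x 10^-24 M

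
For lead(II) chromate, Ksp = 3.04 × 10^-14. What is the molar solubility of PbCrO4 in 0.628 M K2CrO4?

s ≈ 4.84 × 10^-14 M

PbCrO4(s) ⇌ Pb^2+(aq) + CrO4^2-(aq)
Ksp = [Pb^2+][CrO4^2-]
Let s be the molar solubility in this solution. [Pb^2+] = s, [CrO4^2-] = 0.628 + s ≈ 0.628 (since CrO4^2- from K2CrO4 dominates).
Ksp ≈ s × 0.628
s = 4.84 x 10^-14 M
Check: s = 4.8 x 10^-14 ≪ 0.628, so the approximation is valid.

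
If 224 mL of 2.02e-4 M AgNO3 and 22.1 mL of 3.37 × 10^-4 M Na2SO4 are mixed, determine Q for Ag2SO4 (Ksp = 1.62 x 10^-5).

Total volume = 224 + 22.1 = 246.1 mL.
[Ag^+] = 2.02 × 10^-4 × (224/246.1) = 1.839 × 10^-4 M
[SO4^2-] = 3.37 × 10^-4 × (22.1/246.1) = 3.026 × 10^-5 M
Ag2SO4(s) ⇌ 2 Ag^+(aq) + SO4^2-(aq), so Q = [Ag^+]^2[SO4^2-]
Q = (1.839 × 10^-4)^2(3.026 x 10^-5) = 1.02 × 10^-12
Q < Ksp, so no precipitate of Ag2SO4 forms.

Q = 1.02e-12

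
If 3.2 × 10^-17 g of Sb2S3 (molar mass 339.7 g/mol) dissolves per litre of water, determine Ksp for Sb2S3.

Molar solubility s = (3.2 x 10^-17 g/L) / (339.7 g/mol) = 9.42 × 10^-20 M.
Sb2S3(s) ⇌ 2 Sb^3+ + 3 S^2-
If s mol/L of Sb2S3 dissolves, [Sb^3+] = 2s and [S^2-] = 3s.
Ksp = [Sb^3+]^2[S^2-]^3
Ksp = (2s)^2(3s)^3 = 108s^5
Ksp = 108 × (9.42 × 10^-20)^5 = 8.0 × 10^-94

8.0e-94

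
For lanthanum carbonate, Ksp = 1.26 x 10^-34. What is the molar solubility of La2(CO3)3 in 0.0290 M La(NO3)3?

1.77e-11 M

La2(CO3)3(s) ⇌ 2 La^3+(aq) + 3 CO3^2-(aq)
Ksp = [La^3+]^2[CO3^2-]^3
Let s be the molar solubility in this solution. [La^3+] = 0.0290 + 2s ≈ 0.0290, [CO3^2-] = 3s (common-ion effect: La^3+ is already 0.0290 M).
Ksp ≈ (0.0290)^2 × (3s)^3
s = 1.77 × 10^-11 M
Check: 2s = 3.5 × 10^-11 ≪ 0.0290, so the approximation is valid.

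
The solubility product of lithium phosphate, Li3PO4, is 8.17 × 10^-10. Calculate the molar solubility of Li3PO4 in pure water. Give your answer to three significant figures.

2.35 × 10^-3 M

Li3PO4(s) ⇌ 3 Li^+(aq) + PO4^3-(aq)
Ksp = [Li^+]^3[PO4^3-]
For each mole of Li3PO4 that dissolves: [Li^+] = 3s, [PO4^3-] = s.
Ksp = (3s)^3s = 27s^4
s = (8.17 × 10^-10 / 27)^(1/4) = 2.35 x 10^-3 M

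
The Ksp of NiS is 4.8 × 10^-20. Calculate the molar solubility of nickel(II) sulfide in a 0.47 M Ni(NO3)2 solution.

NiS(s) ⇌ Ni^2+ + S^2-
Ksp = [Ni^2+][S^2-]
If s mol/L dissolves here, [Ni^2+] = 0.47 + s ≈ 0.47, [S^2-] = s (Ksp is small, so little additional dissolves).
Ksp ≈ 0.47 × s
s = 1.0 x 10^-19 M
Check: s = 1.0 × 10^-19 ≪ 0.47, so the approximation is valid.

1.0 x 10^-19 M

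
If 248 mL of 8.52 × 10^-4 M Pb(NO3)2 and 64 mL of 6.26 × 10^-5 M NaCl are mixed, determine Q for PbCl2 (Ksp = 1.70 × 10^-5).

Q ≈ 1.12 × 10^-13

Total volume = 248 + 64 = 312 mL.
[Pb^2+] = 8.52 × 10^-4 × (248/312) = 6.772 × 10^-4 M
[Cl^-] = 6.26 × 10^-5 × (64/312) = 1.284 x 10^-5 M
PbCl2(s) <=> Pb^2+(aq) + 2 Cl^-(aq), so Q = [Pb^2+][Cl^-]^2
Q = (6.772 × 10^-4)(1.284 x 10^-5)^2 = 1.12 × 10^-13
Q < Ksp, so no precipitate of PbCl2 forms.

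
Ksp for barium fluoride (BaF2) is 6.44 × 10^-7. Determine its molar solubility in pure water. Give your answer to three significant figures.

5.44e-3 M

BaF2(s) ⇌ Ba^2+(aq) + 2 F^-(aq)
Ksp = [Ba^2+][F^-]^2
Let s = molar solubility. Then [Ba^2+] = s and [F^-] = 2s.
Ksp = s(2s)^2 = 4s^3
s^3 = 6.44 × 10^-7 / 4, so s = 5.44 × 10^-3 M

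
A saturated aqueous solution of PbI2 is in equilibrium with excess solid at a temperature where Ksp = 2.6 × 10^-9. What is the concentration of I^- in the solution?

PbI2(s) <=> Pb^2+ + 2 I^-
Ksp = [Pb^2+][I^-]^2
Let s = molar solubility. Then [Pb^2+] = s and [I^-] = 2s.
Ksp = s(2s)^2 = 4s^3
Solving, s = (2.6 × 10^-9/4)^(1/3) = 8.66 × 10^-4 M
[I^-] = 2s = 1.7 x 10^-3 M

1.7 × 10^-3 M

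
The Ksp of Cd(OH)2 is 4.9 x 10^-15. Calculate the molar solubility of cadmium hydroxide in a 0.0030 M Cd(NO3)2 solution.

Cd(OH)2(s) <=> Cd^2+(aq) + 2 OH^-(aq)
Ksp = [Cd^2+][OH^-]^2
If s mol/L dissolves here, [Cd^2+] = 0.0030 + s ≈ 0.0030, [OH^-] = 2s (Ksp is small, so little additional dissolves).
Ksp ≈ 0.0030 × (2s)^2
s = 6.4 x 10^-7 M
Check: s = 6.4 × 10^-7 ≪ 0.0030, so the approximation is valid.

s = 6.4 × 10^-7 M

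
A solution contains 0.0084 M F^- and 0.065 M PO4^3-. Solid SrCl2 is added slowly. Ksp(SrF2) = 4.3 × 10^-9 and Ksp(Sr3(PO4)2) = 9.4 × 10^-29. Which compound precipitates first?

Each salt begins to precipitate when Q = Ksp, i.e. when [Sr^2+] reaches its threshold.
For SrF2: 4.3 × 10^-9 = (0.0084)^2 × [Sr^2+]  ⇒  [Sr^2+] = 6.1 × 10^-5 M.
For Sr3(PO4)2: 9.4 × 10^-29 = (0.065)^2 × [Sr^2+]^3  ⇒  [Sr^2+] = 2.8 × 10^-9 M.
The salt with the lower threshold [Sr^2+] precipitates first: Sr3(PO4)2.

Sr3(PO4)2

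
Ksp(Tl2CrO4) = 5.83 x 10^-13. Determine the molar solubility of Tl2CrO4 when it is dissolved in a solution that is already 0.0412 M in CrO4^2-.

Tl2CrO4(s) ⇌ 2 Tl^+ + CrO4^2-
Ksp = [Tl^+]^2[CrO4^2-]
Let s be the molar solubility in this solution. [Tl^+] = 2s, [CrO4^2-] = 0.0412 + s ≈ 0.0412 (Ksp is small, so little additional dissolves).
Ksp ≈ (2s)^2 × 0.0412
s = 1.88 × 10^-6 M
Check: s = 1.9 x 10^-6 ≪ 0.0412, so the approximation is valid.

s = 1.88e-6 M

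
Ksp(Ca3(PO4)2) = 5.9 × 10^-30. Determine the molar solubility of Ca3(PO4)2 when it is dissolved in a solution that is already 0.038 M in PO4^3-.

Ca3(PO4)2(s) ⇌ 3 Ca^2+(aq) + 2 PO4^3-(aq)
Ksp = [Ca^2+]^3[PO4^3-]^2
If s mol/L dissolves here, [Ca^2+] = 3s, [PO4^3-] = 0.038 + 2s ≈ 0.038 (Ksp is small, so little additional dissolves).
Ksp ≈ (3s)^3 × (0.038)^2
s = 5.3 x 10^-10 M
Check: 2s = 1.1 × 10^-9 ≪ 0.038, so the approximation is valid.

s ≈ 5.3 × 10^-10 M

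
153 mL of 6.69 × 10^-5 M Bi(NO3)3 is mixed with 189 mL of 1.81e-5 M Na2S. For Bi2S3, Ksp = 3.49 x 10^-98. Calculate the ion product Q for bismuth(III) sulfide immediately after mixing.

8.96 × 10^-25

Total volume = 153 + 189 = 342 mL.
[Bi^3+] = 6.69 x 10^-5 × (153/342) = 2.993 × 10^-5 M
[S^2-] = 1.81 × 10^-5 × (189/342) = 1.000 × 10^-5 M
Bi2S3(s) <=> 2 Bi^3+(aq) + 3 S^2-(aq), so Q = [Bi^3+]^2[S^2-]^3
Q = (2.993 × 10^-5)^2(1.000 × 10^-5)^3 = 8.96 × 10^-25
Q > Ksp, so Bi2S3 will precipitate.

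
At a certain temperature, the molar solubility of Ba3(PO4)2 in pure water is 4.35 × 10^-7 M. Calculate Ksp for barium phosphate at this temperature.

Ksp ≈ 1.68e-30

Ba3(PO4)2(s) ⇌ 3 Ba^2+(aq) + 2 PO4^3-(aq)
Let s = molar solubility. Then [Ba^2+] = 3s and [PO4^3-] = 2s.
Ksp = [Ba^2+]^3[PO4^3-]^2
So Ksp = (3s)^3 × (2s)^2 = 108s^5
With s = 4.35 × 10^-7: Ksp = 1.68 × 10^-30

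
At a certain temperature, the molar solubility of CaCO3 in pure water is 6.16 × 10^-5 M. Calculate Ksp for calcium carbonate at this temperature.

Ksp = 3.79e-9

CaCO3(s) <=> Ca^2+(aq) + CO3^2-(aq)
For each mole of CaCO3 that dissolves: [Ca^2+] = s, [CO3^2-] = s.
Ksp = [Ca^2+][CO3^2-]
Ksp = s × s = s^2
Ksp = (6.16 × 10^-5)^2 = 3.79 x 10^-9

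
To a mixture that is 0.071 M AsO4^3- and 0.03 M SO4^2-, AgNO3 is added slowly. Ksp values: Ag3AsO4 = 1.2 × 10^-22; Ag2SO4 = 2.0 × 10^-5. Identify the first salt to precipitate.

Precipitation of each salt starts when its ion product equals its Ksp.
For Ag3AsO4: 1.2 × 10^-22 = 0.071 × [Ag^+]^3  ⇒  [Ag^+] = 1.2 × 10^-7 M.
For Ag2SO4: 2.0 × 10^-5 = 0.03 × [Ag^+]^2  ⇒  [Ag^+] = 2.6 × 10^-2 M.
The salt with the lower threshold [Ag^+] precipitates first: Ag3AsO4.

Ag3AsO4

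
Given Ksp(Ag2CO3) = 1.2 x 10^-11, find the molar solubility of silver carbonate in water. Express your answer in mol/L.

1.4 × 10^-4 M

Ag2CO3(s) <=> 2 Ag^+(aq) + CO3^2-(aq)
Ksp = [Ag^+]^2[CO3^2-]
Let s = molar solubility. Then [Ag^+] = 2s and [CO3^2-] = s.
So Ksp = (2s)^2 × s = 4s^3
s^3 = 1.2 x 10^-11 / 4, so s = 1.4 × 10^-4 M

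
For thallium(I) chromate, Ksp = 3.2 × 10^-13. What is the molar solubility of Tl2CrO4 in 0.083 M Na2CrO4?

Tl2CrO4(s) ⇌ 2 Tl^+ + CrO4^2-
Ksp = [Tl^+]^2[CrO4^2-]
If s mol/L dissolves here, [Tl^+] = 2s, [CrO4^2-] = 0.083 + s ≈ 0.083 (common-ion effect: CrO4^2- is already 0.083 M).
Ksp ≈ (2s)^2 × 0.083
s = 9.8 x 10^-7 M
Check: s = 9.8 × 10^-7 ≪ 0.083, so the approximation is valid.

s = 9.8e-7 M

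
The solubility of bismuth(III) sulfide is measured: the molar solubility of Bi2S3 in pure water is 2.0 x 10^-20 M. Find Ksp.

Ksp ≈ 3.5e-97

Bi2S3(s) <=> 2 Bi^3+ + 3 S^2-
For each mole of Bi2S3 that dissolves: [Bi^3+] = 2s, [S^2-] = 3s.
Ksp = [Bi^3+]^2[S^2-]^3
Ksp = (2s)^2(3s)^3 = 108s^5
With s = 2.0 x 10^-20: Ksp = 3.5 × 10^-97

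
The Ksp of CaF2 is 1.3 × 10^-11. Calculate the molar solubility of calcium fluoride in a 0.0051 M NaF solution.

CaF2(s) ⇌ Ca^2+(aq) + 2 F^-(aq)
Ksp = [Ca^2+][F^-]^2
If s mol/L dissolves here, [Ca^2+] = s, [F^-] = 0.0051 + 2s ≈ 0.0051 (since F^- from NaF dominates).
Ksp ≈ s × (0.0051)^2
s = 5.0 × 10^-7 M
Check: 2s = 1.0 × 10^-6 ≪ 0.0051, so the approximation is valid.

s = 5.0 × 10^-7 M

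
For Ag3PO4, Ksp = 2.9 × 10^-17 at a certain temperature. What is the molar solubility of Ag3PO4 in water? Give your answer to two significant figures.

s = 3.2 x 10^-5 M

Ag3PO4(s) <=> 3 Ag^+ + PO4^3-
Ksp = [Ag^+]^3[PO4^3-]
If s mol/L of Ag3PO4 dissolves, [Ag^+] = 3s and [PO4^3-] = s.
Substituting: Ksp = (3s)^3s = 27s^4
s = (2.9 × 10^-17 / 27)^(1/4) = 3.2 x 10^-5 M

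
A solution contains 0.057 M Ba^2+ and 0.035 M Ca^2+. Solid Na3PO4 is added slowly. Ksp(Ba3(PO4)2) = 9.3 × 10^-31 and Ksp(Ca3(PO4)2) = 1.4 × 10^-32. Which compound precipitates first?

Precipitation of each salt starts when its ion product equals its Ksp.
For Ba3(PO4)2: 9.3 × 10^-31 = (0.057)^3 × [PO4^3-]^2  ⇒  [PO4^3-] = 7.1 × 10^-14 M.
For Ca3(PO4)2: 1.4 × 10^-32 = (0.035)^3 × [PO4^3-]^2  ⇒  [PO4^3-] = 1.8 × 10^-14 M.
The salt with the lower threshold [PO4^3-] precipitates first: Ca3(PO4)2.

Ca3(PO4)2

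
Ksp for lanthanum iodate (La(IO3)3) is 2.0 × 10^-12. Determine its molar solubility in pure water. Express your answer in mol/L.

La(IO3)3(s) ⇌ La^3+(aq) + 3 IO3^-(aq)
Ksp = [La^3+][IO3^-]^3
With molar solubility s: [La^3+] = s, [IO3^-] = 3s.
Substituting: Ksp = s(3s)^3 = 27s^4
s = (2.0 × 10^-12 / 27)^(1/4) = 5.2 x 10^-4 M

5.2e-4 M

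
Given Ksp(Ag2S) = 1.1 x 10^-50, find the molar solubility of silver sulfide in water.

Ag2S(s) ⇌ 2 Ag^+ + S^2-
Ksp = [Ag^+]^2[S^2-]
Let s = molar solubility. Then [Ag^+] = 2s and [S^2-] = s.
Ksp = (2s)^2s = 4s^3
s = (1.1 x 10^-50 / 4)^(1/3) = 1.4 x 10^-17 M

1.4e-17 M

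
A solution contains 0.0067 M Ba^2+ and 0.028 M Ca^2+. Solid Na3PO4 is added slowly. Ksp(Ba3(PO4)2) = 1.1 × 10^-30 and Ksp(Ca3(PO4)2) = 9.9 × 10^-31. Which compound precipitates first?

Precipitation of each salt starts when its ion product equals its Ksp.
For Ba3(PO4)2: 1.1 × 10^-30 = (0.0067)^3 × [PO4^3-]^2  ⇒  [PO4^3-] = 1.9 x 10^-12 M.
For Ca3(PO4)2: 9.9 × 10^-31 = (0.028)^3 × [PO4^3-]^2  ⇒  [PO4^3-] = 2.1 × 10^-13 M.
The salt with the lower threshold [PO4^3-] precipitates first: Ca3(PO4)2.

Ca3(PO4)2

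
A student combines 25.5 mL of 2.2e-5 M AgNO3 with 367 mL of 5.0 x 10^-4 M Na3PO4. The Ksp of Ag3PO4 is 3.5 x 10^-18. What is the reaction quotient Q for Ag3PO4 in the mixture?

Total volume = 25.5 + 367 = 392.5 mL.
[Ag^+] = 2.2 × 10^-5 × (25.5/392.5) = 1.43 × 10^-6 M
[PO4^3-] = 5.0 × 10^-4 × (367/392.5) = 4.68 x 10^-4 M
Ag3PO4(s) <=> 3 Ag^+(aq) + PO4^3-(aq), so Q = [Ag^+]^3[PO4^3-]
Q = (1.43 × 10^-6)^3(4.68 × 10^-4) = 1.4 × 10^-21
Q < Ksp, so no precipitate of Ag3PO4 forms.

Q ≈ 1.4 × 10^-21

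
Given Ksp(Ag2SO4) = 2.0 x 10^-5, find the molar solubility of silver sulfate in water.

Ag2SO4(s) <=> 2 Ag^+ + SO4^2-
Ksp = [Ag^+]^2[SO4^2-]
For each mole of Ag2SO4 that dissolves: [Ag^+] = 2s, [SO4^2-] = s.
So Ksp = (2s)^2 × s = 4s^3
s = (2.0 x 10^-5 / 4)^(1/3) = 1.7 x 10^-2 M

0.017 M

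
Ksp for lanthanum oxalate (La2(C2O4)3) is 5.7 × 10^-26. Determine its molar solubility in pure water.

La2(C2O4)3(s) ⇌ 2 La^3+ + 3 C2O4^2-
Ksp = [La^3+]^2[C2O4^2-]^3
If s mol/L of La2(C2O4)3 dissolves, [La^3+] = 2s and [C2O4^2-] = 3s.
Substituting: Ksp = (2s)^2(3s)^3 = 108s^5
Solving, s = (5.7 × 10^-26/108)^(1/5) = 3.5 x 10^-6 M

3.5 x 10^-6 M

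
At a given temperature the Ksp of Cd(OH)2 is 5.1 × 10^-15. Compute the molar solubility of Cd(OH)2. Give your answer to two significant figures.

Cd(OH)2(s) ⇌ Cd^2+(aq) + 2 OH^-(aq)
Ksp = [Cd^2+][OH^-]^2
Let s = molar solubility. Then [Cd^2+] = s and [OH^-] = 2s.
So Ksp = s × (2s)^2 = 4s^3
s = (5.1 × 10^-15 / 4)^(1/3) = 1.1 × 10^-5 M

s = 1.1 x 10^-5 M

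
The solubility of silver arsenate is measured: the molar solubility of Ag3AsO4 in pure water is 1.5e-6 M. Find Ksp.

Ksp = 1.4e-22

Ag3AsO4(s) ⇌ 3 Ag^+ + AsO4^3-
If s mol/L of Ag3AsO4 dissolves, [Ag^+] = 3s and [AsO4^3-] = s.
Ksp = [Ag^+]^3[AsO4^3-]
So Ksp = (3s)^3 × s = 27s^4
Ksp = 27 × (1.5 × 10^-6)^4 = 1.4 × 10^-22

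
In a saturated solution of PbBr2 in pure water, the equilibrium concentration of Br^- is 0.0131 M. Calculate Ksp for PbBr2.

PbBr2(s) <=> Pb^2+(aq) + 2 Br^-(aq)
Stoichiometry gives [Pb^2+] = (1/2)[Br^-] = 6.550 × 10^-3 M.
Ksp = [Pb^2+][Br^-]^2
Ksp = 6.550 x 10^-3 × (1.31 × 10^-2)^2 = 1.12 × 10^-6

1.12 × 10^-6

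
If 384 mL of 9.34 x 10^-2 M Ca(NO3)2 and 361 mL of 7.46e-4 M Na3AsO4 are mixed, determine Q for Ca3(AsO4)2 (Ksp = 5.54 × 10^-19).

Total volume = 384 + 361 = 745 mL.
[Ca^2+] = 9.34 × 10^-2 × (384/745) = 4.814 × 10^-2 M
[AsO4^3-] = 7.46 x 10^-4 × (361/745) = 3.615 × 10^-4 M
Ca3(AsO4)2(s) ⇌ 3 Ca^2+(aq) + 2 AsO4^3-(aq), so Q = [Ca^2+]^3[AsO4^3-]^2
Q = (4.814 × 10^-2)^3(3.615 × 10^-4)^2 = 1.46 × 10^-11
Q > Ksp, so Ca3(AsO4)2 will precipitate.

Q = 1.46e-11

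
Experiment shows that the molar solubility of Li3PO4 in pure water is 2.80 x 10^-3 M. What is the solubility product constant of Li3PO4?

1.66 x 10^-9

Li3PO4(s) <=> 3 Li^+ + PO4^3-
With molar solubility s: [Li^+] = 3s, [PO4^3-] = s.
Ksp = [Li^+]^3[PO4^3-]
So Ksp = (3s)^3 × s = 27s^4
Ksp = 27 × (2.80 × 10^-3)^4 = 1.66 × 10^-9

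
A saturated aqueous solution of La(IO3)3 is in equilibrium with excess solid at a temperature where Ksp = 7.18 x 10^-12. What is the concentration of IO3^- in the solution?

2.15 × 10^-3 M

La(IO3)3(s) ⇌ La^3+(aq) + 3 IO3^-(aq)
Ksp = [La^3+][IO3^-]^3
For each mole of La(IO3)3 that dissolves: [La^3+] = s, [IO3^-] = 3s.
So Ksp = s × (3s)^3 = 27s^4
Solving, s = (7.18 x 10^-12/27)^(1/4) = 7.181 × 10^-4 M
[IO3^-] = 3s = 2.15 × 10^-3 M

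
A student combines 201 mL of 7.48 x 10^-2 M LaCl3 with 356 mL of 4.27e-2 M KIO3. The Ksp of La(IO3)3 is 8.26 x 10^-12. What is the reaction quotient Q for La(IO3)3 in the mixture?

5.49e-7

Total volume = 201 + 356 = 557 mL.
[La^3+] = 7.48 x 10^-2 × (201/557) = 2.699 x 10^-2 M
[IO3^-] = 4.27 x 10^-2 × (356/557) = 2.729 x 10^-2 M
La(IO3)3(s) <=> La^3+ + 3 IO3^-, so Q = [La^3+][IO3^-]^3
Q = (2.699 x 10^-2)(2.729 × 10^-2)^3 = 5.49 × 10^-7
Q > Ksp, so La(IO3)3 will precipitate.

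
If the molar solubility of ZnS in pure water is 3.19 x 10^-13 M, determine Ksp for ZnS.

1.02 × 10^-25

ZnS(s) <=> Zn^2+(aq) + S^2-(aq)
Let s = molar solubility. Then [Zn^2+] = s and [S^2-] = s.
Ksp = [Zn^2+][S^2-]
Ksp = s^2
Ksp = (3.19 × 10^-13)^2 = 1.02 x 10^-25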